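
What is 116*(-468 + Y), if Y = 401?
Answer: -7772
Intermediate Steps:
116*(-468 + Y) = 116*(-468 + 401) = 116*(-67) = -7772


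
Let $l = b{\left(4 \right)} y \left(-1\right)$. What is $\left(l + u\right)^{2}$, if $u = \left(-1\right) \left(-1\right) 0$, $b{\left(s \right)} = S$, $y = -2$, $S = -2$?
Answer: $16$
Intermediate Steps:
$b{\left(s \right)} = -2$
$u = 0$ ($u = 1 \cdot 0 = 0$)
$l = -4$ ($l = \left(-2\right) \left(-2\right) \left(-1\right) = 4 \left(-1\right) = -4$)
$\left(l + u\right)^{2} = \left(-4 + 0\right)^{2} = \left(-4\right)^{2} = 16$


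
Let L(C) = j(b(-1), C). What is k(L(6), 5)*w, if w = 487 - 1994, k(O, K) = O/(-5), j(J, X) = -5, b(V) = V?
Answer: -1507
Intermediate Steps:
L(C) = -5
k(O, K) = -O/5 (k(O, K) = O*(-⅕) = -O/5)
w = -1507
k(L(6), 5)*w = -⅕*(-5)*(-1507) = 1*(-1507) = -1507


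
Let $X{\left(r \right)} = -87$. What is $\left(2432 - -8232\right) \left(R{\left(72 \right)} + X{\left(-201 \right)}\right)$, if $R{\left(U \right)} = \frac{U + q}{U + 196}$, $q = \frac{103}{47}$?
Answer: $- \frac{2912245090}{3149} \approx -9.2482 \cdot 10^{5}$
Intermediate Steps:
$q = \frac{103}{47}$ ($q = 103 \cdot \frac{1}{47} = \frac{103}{47} \approx 2.1915$)
$R{\left(U \right)} = \frac{\frac{103}{47} + U}{196 + U}$ ($R{\left(U \right)} = \frac{U + \frac{103}{47}}{U + 196} = \frac{\frac{103}{47} + U}{196 + U}$)
$\left(2432 - -8232\right) \left(R{\left(72 \right)} + X{\left(-201 \right)}\right) = \left(2432 - -8232\right) \left(\frac{\frac{103}{47} + 72}{196 + 72} - 87\right) = \left(2432 + 8232\right) \left(\frac{1}{268} \cdot \frac{3487}{47} - 87\right) = 10664 \left(\frac{1}{268} \cdot \frac{3487}{47} - 87\right) = 10664 \left(\frac{3487}{12596} - 87\right) = 10664 \left(- \frac{1092365}{12596}\right) = - \frac{2912245090}{3149}$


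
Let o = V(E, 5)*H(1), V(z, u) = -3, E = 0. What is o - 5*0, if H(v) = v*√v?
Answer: -3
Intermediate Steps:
H(v) = v^(3/2)
o = -3 (o = -3*1^(3/2) = -3*1 = -3)
o - 5*0 = -3 - 5*0 = -3 + 0 = -3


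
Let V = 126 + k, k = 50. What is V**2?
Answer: 30976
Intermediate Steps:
V = 176 (V = 126 + 50 = 176)
V**2 = 176**2 = 30976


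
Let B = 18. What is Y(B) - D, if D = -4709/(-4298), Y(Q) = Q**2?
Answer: 1387843/4298 ≈ 322.90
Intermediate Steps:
D = 4709/4298 (D = -4709*(-1/4298) = 4709/4298 ≈ 1.0956)
Y(B) - D = 18**2 - 1*4709/4298 = 324 - 4709/4298 = 1387843/4298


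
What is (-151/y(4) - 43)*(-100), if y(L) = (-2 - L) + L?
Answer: -3250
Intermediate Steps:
y(L) = -2
(-151/y(4) - 43)*(-100) = (-151/(-2) - 43)*(-100) = (-151*(-1/2) - 43)*(-100) = (151/2 - 43)*(-100) = (65/2)*(-100) = -3250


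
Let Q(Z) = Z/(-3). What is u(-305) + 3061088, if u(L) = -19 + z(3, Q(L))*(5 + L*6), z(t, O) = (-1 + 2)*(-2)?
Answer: 3064719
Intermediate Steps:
Q(Z) = -Z/3 (Q(Z) = Z*(-⅓) = -Z/3)
z(t, O) = -2 (z(t, O) = 1*(-2) = -2)
u(L) = -29 - 12*L (u(L) = -19 - 2*(5 + L*6) = -19 - 2*(5 + 6*L) = -19 + (-10 - 12*L) = -29 - 12*L)
u(-305) + 3061088 = (-29 - 12*(-305)) + 3061088 = (-29 + 3660) + 3061088 = 3631 + 3061088 = 3064719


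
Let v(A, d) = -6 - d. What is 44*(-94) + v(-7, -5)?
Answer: -4137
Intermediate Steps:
44*(-94) + v(-7, -5) = 44*(-94) + (-6 - 1*(-5)) = -4136 + (-6 + 5) = -4136 - 1 = -4137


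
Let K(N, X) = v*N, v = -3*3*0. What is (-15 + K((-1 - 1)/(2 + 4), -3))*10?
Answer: -150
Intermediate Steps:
v = 0 (v = -9*0 = 0)
K(N, X) = 0 (K(N, X) = 0*N = 0)
(-15 + K((-1 - 1)/(2 + 4), -3))*10 = (-15 + 0)*10 = -15*10 = -150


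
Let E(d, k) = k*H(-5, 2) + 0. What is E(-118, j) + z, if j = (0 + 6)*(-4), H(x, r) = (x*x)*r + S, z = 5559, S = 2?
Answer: 4311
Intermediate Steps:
H(x, r) = 2 + r*x**2 (H(x, r) = (x*x)*r + 2 = x**2*r + 2 = r*x**2 + 2 = 2 + r*x**2)
j = -24 (j = 6*(-4) = -24)
E(d, k) = 52*k (E(d, k) = k*(2 + 2*(-5)**2) + 0 = k*(2 + 2*25) + 0 = k*(2 + 50) + 0 = k*52 + 0 = 52*k + 0 = 52*k)
E(-118, j) + z = 52*(-24) + 5559 = -1248 + 5559 = 4311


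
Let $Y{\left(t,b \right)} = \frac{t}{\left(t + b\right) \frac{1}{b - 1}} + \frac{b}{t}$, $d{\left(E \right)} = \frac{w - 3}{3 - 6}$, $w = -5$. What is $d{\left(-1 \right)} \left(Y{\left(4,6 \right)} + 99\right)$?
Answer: $\frac{820}{3} \approx 273.33$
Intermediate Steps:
$d{\left(E \right)} = \frac{8}{3}$ ($d{\left(E \right)} = \frac{-5 - 3}{3 - 6} = - \frac{8}{-3} = \left(-8\right) \left(- \frac{1}{3}\right) = \frac{8}{3}$)
$Y{\left(t,b \right)} = \frac{b}{t} + \frac{t \left(-1 + b\right)}{b + t}$ ($Y{\left(t,b \right)} = \frac{t}{\left(b + t\right) \frac{1}{-1 + b}} + \frac{b}{t} = \frac{t}{\frac{1}{-1 + b} \left(b + t\right)} + \frac{b}{t} = t \frac{-1 + b}{b + t} + \frac{b}{t} = \frac{t \left(-1 + b\right)}{b + t} + \frac{b}{t} = \frac{b}{t} + \frac{t \left(-1 + b\right)}{b + t}$)
$d{\left(-1 \right)} \left(Y{\left(4,6 \right)} + 99\right) = \frac{8 \left(\frac{6^{2} - 4^{2} + 6 \cdot 4 + 6 \cdot 4^{2}}{4 \left(6 + 4\right)} + 99\right)}{3} = \frac{8 \left(\frac{36 - 16 + 24 + 6 \cdot 16}{4 \cdot 10} + 99\right)}{3} = \frac{8 \left(\frac{1}{4} \cdot \frac{1}{10} \left(36 - 16 + 24 + 96\right) + 99\right)}{3} = \frac{8 \left(\frac{1}{4} \cdot \frac{1}{10} \cdot 140 + 99\right)}{3} = \frac{8 \left(\frac{7}{2} + 99\right)}{3} = \frac{8}{3} \cdot \frac{205}{2} = \frac{820}{3}$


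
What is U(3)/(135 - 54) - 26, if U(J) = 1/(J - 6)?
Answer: -6319/243 ≈ -26.004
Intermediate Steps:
U(J) = 1/(-6 + J)
U(3)/(135 - 54) - 26 = 1/((-6 + 3)*(135 - 54)) - 26 = 1/(-3*81) - 26 = -⅓*1/81 - 26 = -1/243 - 26 = -6319/243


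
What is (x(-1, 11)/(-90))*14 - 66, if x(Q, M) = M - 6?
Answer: -601/9 ≈ -66.778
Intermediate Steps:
x(Q, M) = -6 + M
(x(-1, 11)/(-90))*14 - 66 = ((-6 + 11)/(-90))*14 - 66 = (5*(-1/90))*14 - 66 = -1/18*14 - 66 = -7/9 - 66 = -601/9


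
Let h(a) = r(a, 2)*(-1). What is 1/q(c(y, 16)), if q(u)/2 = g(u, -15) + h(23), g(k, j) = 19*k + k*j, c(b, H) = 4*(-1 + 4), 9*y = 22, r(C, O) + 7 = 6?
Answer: 1/98 ≈ 0.010204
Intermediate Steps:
r(C, O) = -1 (r(C, O) = -7 + 6 = -1)
y = 22/9 (y = (1/9)*22 = 22/9 ≈ 2.4444)
c(b, H) = 12 (c(b, H) = 4*3 = 12)
h(a) = 1 (h(a) = -1*(-1) = 1)
g(k, j) = 19*k + j*k
q(u) = 2 + 8*u (q(u) = 2*(u*(19 - 15) + 1) = 2*(u*4 + 1) = 2*(4*u + 1) = 2*(1 + 4*u) = 2 + 8*u)
1/q(c(y, 16)) = 1/(2 + 8*12) = 1/(2 + 96) = 1/98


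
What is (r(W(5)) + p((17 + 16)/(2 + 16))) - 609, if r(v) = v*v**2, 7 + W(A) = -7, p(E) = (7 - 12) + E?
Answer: -20137/6 ≈ -3356.2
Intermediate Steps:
p(E) = -5 + E
W(A) = -14 (W(A) = -7 - 7 = -14)
r(v) = v**3
(r(W(5)) + p((17 + 16)/(2 + 16))) - 609 = ((-14)**3 + (-5 + (17 + 16)/(2 + 16))) - 609 = (-2744 + (-5 + 33/18)) - 609 = (-2744 + (-5 + 33*(1/18))) - 609 = (-2744 + (-5 + 11/6)) - 609 = (-2744 - 19/6) - 609 = -16483/6 - 609 = -20137/6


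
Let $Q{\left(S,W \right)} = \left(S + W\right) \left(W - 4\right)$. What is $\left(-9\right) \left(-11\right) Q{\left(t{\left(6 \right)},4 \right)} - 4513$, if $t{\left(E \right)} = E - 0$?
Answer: $-4513$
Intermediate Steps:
$t{\left(E \right)} = E$ ($t{\left(E \right)} = E + 0 = E$)
$Q{\left(S,W \right)} = \left(-4 + W\right) \left(S + W\right)$ ($Q{\left(S,W \right)} = \left(S + W\right) \left(-4 + W\right) = \left(-4 + W\right) \left(S + W\right)$)
$\left(-9\right) \left(-11\right) Q{\left(t{\left(6 \right)},4 \right)} - 4513 = \left(-9\right) \left(-11\right) \left(4^{2} - 24 - 16 + 6 \cdot 4\right) - 4513 = 99 \left(16 - 24 - 16 + 24\right) - 4513 = 99 \cdot 0 - 4513 = 0 - 4513 = -4513$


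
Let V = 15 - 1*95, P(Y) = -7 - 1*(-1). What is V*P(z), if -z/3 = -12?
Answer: 480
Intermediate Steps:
z = 36 (z = -3*(-12) = 36)
P(Y) = -6 (P(Y) = -7 + 1 = -6)
V = -80 (V = 15 - 95 = -80)
V*P(z) = -80*(-6) = 480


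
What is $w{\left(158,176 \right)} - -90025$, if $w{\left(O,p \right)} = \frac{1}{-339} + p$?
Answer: $\frac{30578138}{339} \approx 90201.0$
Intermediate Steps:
$w{\left(O,p \right)} = - \frac{1}{339} + p$
$w{\left(158,176 \right)} - -90025 = \left(- \frac{1}{339} + 176\right) - -90025 = \frac{59663}{339} + 90025 = \frac{30578138}{339}$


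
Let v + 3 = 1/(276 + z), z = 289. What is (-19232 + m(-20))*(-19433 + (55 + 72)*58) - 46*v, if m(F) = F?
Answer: 131257422384/565 ≈ 2.3231e+8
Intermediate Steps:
v = -1694/565 (v = -3 + 1/(276 + 289) = -3 + 1/565 = -1694/565 ≈ -2.9982)
(-19232 + m(-20))*(-19433 + (55 + 72)*58) - 46*v = (-19232 - 20)*(-19433 + (55 + 72)*58) - 46*(-1694)/565 = -19252*(-19433 + 127*58) - 1*(-77924/565) = -19252*(-19433 + 7366) + 77924/565 = -19252*(-12067) + 77924/565 = 232313884 + 77924/565 = 131257422384/565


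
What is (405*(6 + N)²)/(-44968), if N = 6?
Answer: -7290/5621 ≈ -1.2969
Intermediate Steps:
(405*(6 + N)²)/(-44968) = (405*(6 + 6)²)/(-44968) = (405*12²)*(-1/44968) = (405*144)*(-1/44968) = 58320*(-1/44968) = -7290/5621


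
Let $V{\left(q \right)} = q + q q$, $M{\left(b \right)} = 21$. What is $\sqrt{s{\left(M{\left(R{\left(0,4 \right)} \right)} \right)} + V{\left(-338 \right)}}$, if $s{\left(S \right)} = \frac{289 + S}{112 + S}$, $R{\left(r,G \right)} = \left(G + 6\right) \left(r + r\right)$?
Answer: $\frac{12 \sqrt{13992531}}{133} \approx 337.5$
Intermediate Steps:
$R{\left(r,G \right)} = 2 r \left(6 + G\right)$ ($R{\left(r,G \right)} = \left(6 + G\right) 2 r = 2 r \left(6 + G\right)$)
$V{\left(q \right)} = q + q^{2}$
$s{\left(S \right)} = \frac{289 + S}{112 + S}$
$\sqrt{s{\left(M{\left(R{\left(0,4 \right)} \right)} \right)} + V{\left(-338 \right)}} = \sqrt{\frac{289 + 21}{112 + 21} - 338 \left(1 - 338\right)} = \sqrt{\frac{1}{133} \cdot 310 - -113906} = \sqrt{\frac{1}{133} \cdot 310 + 113906} = \sqrt{\frac{310}{133} + 113906} = \sqrt{\frac{15149808}{133}} = \frac{12 \sqrt{13992531}}{133}$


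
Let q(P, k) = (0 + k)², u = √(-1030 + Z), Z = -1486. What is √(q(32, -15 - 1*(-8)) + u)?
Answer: √(49 + 2*I*√629) ≈ 7.7176 + 3.2497*I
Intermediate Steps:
u = 2*I*√629 (u = √(-1030 - 1486) = √(-2516) = 2*I*√629 ≈ 50.16*I)
q(P, k) = k²
√(q(32, -15 - 1*(-8)) + u) = √((-15 - 1*(-8))² + 2*I*√629) = √((-15 + 8)² + 2*I*√629) = √((-7)² + 2*I*√629) = √(49 + 2*I*√629)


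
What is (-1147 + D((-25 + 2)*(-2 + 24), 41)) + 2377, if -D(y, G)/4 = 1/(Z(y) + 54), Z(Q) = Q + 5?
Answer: 549814/447 ≈ 1230.0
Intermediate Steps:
Z(Q) = 5 + Q
D(y, G) = -4/(59 + y) (D(y, G) = -4/((5 + y) + 54) = -4/(59 + y))
(-1147 + D((-25 + 2)*(-2 + 24), 41)) + 2377 = (-1147 - 4/(59 + (-25 + 2)*(-2 + 24))) + 2377 = (-1147 - 4/(59 - 23*22)) + 2377 = (-1147 - 4/(59 - 506)) + 2377 = (-1147 - 4/(-447)) + 2377 = (-1147 - 4*(-1/447)) + 2377 = (-1147 + 4/447) + 2377 = -512705/447 + 2377 = 549814/447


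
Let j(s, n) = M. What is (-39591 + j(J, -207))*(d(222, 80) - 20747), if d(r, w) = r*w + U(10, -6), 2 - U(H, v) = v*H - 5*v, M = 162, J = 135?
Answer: 116512695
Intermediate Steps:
U(H, v) = 2 + 5*v - H*v (U(H, v) = 2 - (v*H - 5*v) = 2 - (H*v - 5*v) = 2 - (-5*v + H*v) = 2 + (5*v - H*v) = 2 + 5*v - H*v)
d(r, w) = 32 + r*w (d(r, w) = r*w + (2 + 5*(-6) - 1*10*(-6)) = r*w + (2 - 30 + 60) = r*w + 32 = 32 + r*w)
j(s, n) = 162
(-39591 + j(J, -207))*(d(222, 80) - 20747) = (-39591 + 162)*((32 + 222*80) - 20747) = -39429*((32 + 17760) - 20747) = -39429*(17792 - 20747) = -39429*(-2955) = 116512695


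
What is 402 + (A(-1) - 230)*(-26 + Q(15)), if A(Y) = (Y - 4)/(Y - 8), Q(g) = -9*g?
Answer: 336083/9 ≈ 37343.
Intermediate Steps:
A(Y) = (-4 + Y)/(-8 + Y)
402 + (A(-1) - 230)*(-26 + Q(15)) = 402 + ((-4 - 1)/(-8 - 1) - 230)*(-26 - 9*15) = 402 + (-5/(-9) - 230)*(-26 - 135) = 402 + (-⅑*(-5) - 230)*(-161) = 402 + (5/9 - 230)*(-161) = 402 - 2065/9*(-161) = 402 + 332465/9 = 336083/9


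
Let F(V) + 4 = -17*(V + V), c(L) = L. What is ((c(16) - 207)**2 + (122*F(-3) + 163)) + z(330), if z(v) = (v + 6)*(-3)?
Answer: 47592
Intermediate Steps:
z(v) = -18 - 3*v (z(v) = (6 + v)*(-3) = -18 - 3*v)
F(V) = -4 - 34*V (F(V) = -4 - 17*(V + V) = -4 - 34*V)
((c(16) - 207)**2 + (122*F(-3) + 163)) + z(330) = ((16 - 207)**2 + (122*(-4 - 34*(-3)) + 163)) + (-18 - 3*330) = ((-191)**2 + (122*(-4 + 102) + 163)) + (-18 - 990) = (36481 + (122*98 + 163)) - 1008 = (36481 + (11956 + 163)) - 1008 = (36481 + 12119) - 1008 = 48600 - 1008 = 47592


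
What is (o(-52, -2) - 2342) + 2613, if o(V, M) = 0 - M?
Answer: 273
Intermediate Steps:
o(V, M) = -M
(o(-52, -2) - 2342) + 2613 = (-1*(-2) - 2342) + 2613 = (2 - 2342) + 2613 = -2340 + 2613 = 273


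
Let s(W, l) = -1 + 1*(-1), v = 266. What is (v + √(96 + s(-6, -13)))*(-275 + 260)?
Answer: -3990 - 15*√94 ≈ -4135.4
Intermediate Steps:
s(W, l) = -2 (s(W, l) = -1 - 1 = -2)
(v + √(96 + s(-6, -13)))*(-275 + 260) = (266 + √(96 - 2))*(-275 + 260) = (266 + √94)*(-15) = -3990 - 15*√94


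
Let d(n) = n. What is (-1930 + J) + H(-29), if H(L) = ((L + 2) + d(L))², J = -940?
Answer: 266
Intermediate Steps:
H(L) = (2 + 2*L)² (H(L) = ((L + 2) + L)² = ((2 + L) + L)² = (2 + 2*L)²)
(-1930 + J) + H(-29) = (-1930 - 940) + 4*(1 - 29)² = -2870 + 4*(-28)² = -2870 + 4*784 = -2870 + 3136 = 266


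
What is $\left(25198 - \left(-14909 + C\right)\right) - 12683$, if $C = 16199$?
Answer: $11225$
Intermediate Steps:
$\left(25198 - \left(-14909 + C\right)\right) - 12683 = \left(25198 + \left(14909 - 16199\right)\right) - 12683 = \left(25198 - 1290\right) - 12683 = 23908 - 12683 = 11225$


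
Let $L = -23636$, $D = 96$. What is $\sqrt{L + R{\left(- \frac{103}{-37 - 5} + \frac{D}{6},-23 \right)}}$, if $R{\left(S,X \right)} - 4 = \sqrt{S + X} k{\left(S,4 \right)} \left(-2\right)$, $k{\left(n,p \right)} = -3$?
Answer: $\frac{\sqrt{-1157968 + 7 i \sqrt{8022}}}{7} \approx 0.041616 + 153.73 i$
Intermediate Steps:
$R{\left(S,X \right)} = 4 + 6 \sqrt{S + X}$ ($R{\left(S,X \right)} = 4 + \sqrt{S + X} \left(-3\right) \left(-2\right) = 4 + - 3 \sqrt{S + X} \left(-2\right) = 4 + 6 \sqrt{S + X}$)
$\sqrt{L + R{\left(- \frac{103}{-37 - 5} + \frac{D}{6},-23 \right)}} = \sqrt{-23636 + \left(4 + 6 \sqrt{\left(- \frac{103}{-37 - 5} + \frac{96}{6}\right) - 23}\right)} = \sqrt{-23636 + \left(4 + 6 \sqrt{\left(- \frac{103}{-42} + 96 \cdot \frac{1}{6}\right) - 23}\right)} = \sqrt{-23636 + \left(4 + 6 \sqrt{\left(\left(-103\right) \left(- \frac{1}{42}\right) + 16\right) - 23}\right)} = \sqrt{-23636 + \left(4 + 6 \sqrt{\left(\frac{103}{42} + 16\right) - 23}\right)} = \sqrt{-23636 + \left(4 + 6 \sqrt{\frac{775}{42} - 23}\right)} = \sqrt{-23636 + \left(4 + 6 \sqrt{- \frac{191}{42}}\right)} = \sqrt{-23636 + \left(4 + 6 \frac{i \sqrt{8022}}{42}\right)} = \sqrt{-23636 + \left(4 + \frac{i \sqrt{8022}}{7}\right)} = \sqrt{-23632 + \frac{i \sqrt{8022}}{7}}$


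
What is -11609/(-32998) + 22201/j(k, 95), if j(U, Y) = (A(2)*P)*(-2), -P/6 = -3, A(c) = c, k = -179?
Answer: -365876375/1187928 ≈ -308.00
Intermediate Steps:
P = 18 (P = -6*(-3) = 18)
j(U, Y) = -72 (j(U, Y) = (2*18)*(-2) = 36*(-2) = -72)
-11609/(-32998) + 22201/j(k, 95) = -11609/(-32998) + 22201/(-72) = -11609*(-1/32998) + 22201*(-1/72) = 11609/32998 - 22201/72 = -365876375/1187928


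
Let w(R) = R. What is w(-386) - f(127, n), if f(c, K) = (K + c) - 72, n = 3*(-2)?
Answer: -435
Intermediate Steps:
n = -6
f(c, K) = -72 + K + c
w(-386) - f(127, n) = -386 - (-72 - 6 + 127) = -386 - 1*49 = -386 - 49 = -435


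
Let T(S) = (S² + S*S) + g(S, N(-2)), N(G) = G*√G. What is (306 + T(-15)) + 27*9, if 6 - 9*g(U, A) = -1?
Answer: 8998/9 ≈ 999.78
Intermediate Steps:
N(G) = G^(3/2)
g(U, A) = 7/9 (g(U, A) = ⅔ - ⅑*(-1) = ⅔ + ⅑ = 7/9)
T(S) = 7/9 + 2*S² (T(S) = (S² + S*S) + 7/9 = (S² + S²) + 7/9 = 2*S² + 7/9 = 7/9 + 2*S²)
(306 + T(-15)) + 27*9 = (306 + (7/9 + 2*(-15)²)) + 27*9 = (306 + (7/9 + 2*225)) + 243 = (306 + (7/9 + 450)) + 243 = (306 + 4057/9) + 243 = 6811/9 + 243 = 8998/9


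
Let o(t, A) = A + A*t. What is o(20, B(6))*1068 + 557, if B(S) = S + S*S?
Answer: 942533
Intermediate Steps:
B(S) = S + S²
o(20, B(6))*1068 + 557 = ((6*(1 + 6))*(1 + 20))*1068 + 557 = ((6*7)*21)*1068 + 557 = (42*21)*1068 + 557 = 882*1068 + 557 = 941976 + 557 = 942533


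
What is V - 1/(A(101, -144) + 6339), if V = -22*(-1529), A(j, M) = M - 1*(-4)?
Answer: 208521961/6199 ≈ 33638.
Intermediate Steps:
A(j, M) = 4 + M (A(j, M) = M + 4 = 4 + M)
V = 33638
V - 1/(A(101, -144) + 6339) = 33638 - 1/((4 - 144) + 6339) = 33638 - 1/(-140 + 6339) = 33638 - 1/6199 = 208521961/6199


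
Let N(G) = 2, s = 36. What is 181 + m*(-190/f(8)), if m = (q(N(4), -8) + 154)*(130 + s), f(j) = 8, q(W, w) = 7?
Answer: -1269123/2 ≈ -6.3456e+5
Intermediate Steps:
m = 26726 (m = (7 + 154)*(130 + 36) = 161*166 = 26726)
181 + m*(-190/f(8)) = 181 + 26726*(-190/8) = 181 + 26726*(-190*⅛) = 181 + 26726*(-95/4) = 181 - 1269485/2 = -1269123/2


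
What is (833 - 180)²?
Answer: 426409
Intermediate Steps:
(833 - 180)² = 653² = 426409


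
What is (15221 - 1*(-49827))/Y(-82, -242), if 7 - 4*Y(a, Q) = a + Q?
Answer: 260192/331 ≈ 786.08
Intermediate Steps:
Y(a, Q) = 7/4 - Q/4 - a/4 (Y(a, Q) = 7/4 - (a + Q)/4 = 7/4 - (Q + a)/4 = 7/4 + (-Q/4 - a/4) = 7/4 - Q/4 - a/4)
(15221 - 1*(-49827))/Y(-82, -242) = (15221 - 1*(-49827))/(7/4 - ¼*(-242) - ¼*(-82)) = (15221 + 49827)/(7/4 + 121/2 + 41/2) = 65048/(331/4) = 65048*(4/331) = 260192/331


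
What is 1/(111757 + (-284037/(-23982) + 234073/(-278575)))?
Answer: 2226928550/248899357985213 ≈ 8.9471e-6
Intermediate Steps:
1/(111757 + (-284037/(-23982) + 234073/(-278575))) = 1/(111757 + (-284037*(-1/23982) + 234073*(-1/278575))) = 1/(111757 + (94679/7994 - 234073/278575)) = 1/(111757 + 24504022863/2226928550) = 1/(248899357985213/2226928550) = 2226928550/248899357985213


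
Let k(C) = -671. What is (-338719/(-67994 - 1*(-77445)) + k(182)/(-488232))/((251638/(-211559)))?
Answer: 34984901098728533/1161128349675216 ≈ 30.130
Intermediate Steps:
(-338719/(-67994 - 1*(-77445)) + k(182)/(-488232))/((251638/(-211559))) = (-338719/(-67994 - 1*(-77445)) - 671/(-488232))/((251638/(-211559))) = (-338719/(-67994 + 77445) - 671*(-1/488232))/((251638*(-1/211559))) = (-338719/9451 + 671/488232)/(-251638/211559) = (-338719*1/9451 + 671/488232)*(-211559/251638) = (-338719/9451 + 671/488232)*(-211559/251638) = -165367113187/4614280632*(-211559/251638) = 34984901098728533/1161128349675216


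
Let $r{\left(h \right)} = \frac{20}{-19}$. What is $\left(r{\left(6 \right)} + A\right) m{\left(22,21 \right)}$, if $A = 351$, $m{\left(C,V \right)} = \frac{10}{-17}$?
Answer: $- \frac{66490}{323} \approx -205.85$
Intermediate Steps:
$m{\left(C,V \right)} = - \frac{10}{17}$ ($m{\left(C,V \right)} = 10 \left(- \frac{1}{17}\right) = - \frac{10}{17}$)
$r{\left(h \right)} = - \frac{20}{19}$ ($r{\left(h \right)} = 20 \left(- \frac{1}{19}\right) = - \frac{20}{19}$)
$\left(r{\left(6 \right)} + A\right) m{\left(22,21 \right)} = \left(- \frac{20}{19} + 351\right) \left(- \frac{10}{17}\right) = \frac{6649}{19} \left(- \frac{10}{17}\right) = - \frac{66490}{323}$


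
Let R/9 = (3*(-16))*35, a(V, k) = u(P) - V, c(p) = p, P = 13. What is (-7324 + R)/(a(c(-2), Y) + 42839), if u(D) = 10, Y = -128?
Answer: -22444/42851 ≈ -0.52377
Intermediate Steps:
a(V, k) = 10 - V
R = -15120 (R = 9*((3*(-16))*35) = 9*(-48*35) = 9*(-1680) = -15120)
(-7324 + R)/(a(c(-2), Y) + 42839) = (-7324 - 15120)/((10 - 1*(-2)) + 42839) = -22444/((10 + 2) + 42839) = -22444/(12 + 42839) = -22444/42851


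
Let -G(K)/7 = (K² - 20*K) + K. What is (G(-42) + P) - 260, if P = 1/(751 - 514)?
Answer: -4311977/237 ≈ -18194.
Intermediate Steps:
G(K) = -7*K² + 133*K (G(K) = -7*((K² - 20*K) + K) = -7*(K² - 19*K) = -7*K² + 133*K)
P = 1/237 ≈ 0.0042194
(G(-42) + P) - 260 = (7*(-42)*(19 - 1*(-42)) + 1/237) - 260 = (7*(-42)*(19 + 42) + 1/237) - 260 = (7*(-42)*61 + 1/237) - 260 = (-17934 + 1/237) - 260 = -4250357/237 - 260 = -4311977/237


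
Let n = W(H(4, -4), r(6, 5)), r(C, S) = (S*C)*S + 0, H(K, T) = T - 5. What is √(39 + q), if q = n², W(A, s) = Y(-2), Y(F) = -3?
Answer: 4*√3 ≈ 6.9282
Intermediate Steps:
H(K, T) = -5 + T
r(C, S) = C*S² (r(C, S) = (C*S)*S + 0 = C*S² + 0 = C*S²)
W(A, s) = -3
n = -3
q = 9 (q = (-3)² = 9)
√(39 + q) = √(39 + 9) = √48 = 4*√3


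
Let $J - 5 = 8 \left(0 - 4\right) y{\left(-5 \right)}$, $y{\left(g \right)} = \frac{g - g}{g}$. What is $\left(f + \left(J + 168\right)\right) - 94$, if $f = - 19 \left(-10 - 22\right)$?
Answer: $687$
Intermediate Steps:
$y{\left(g \right)} = 0$ ($y{\left(g \right)} = \frac{0}{g} = 0$)
$f = 608$ ($f = \left(-19\right) \left(-32\right) = 608$)
$J = 5$ ($J = 5 + 8 \left(0 - 4\right) 0 = 5 + 8 \left(-4\right) 0 = 5 - 0 = 5 + 0 = 5$)
$\left(f + \left(J + 168\right)\right) - 94 = \left(608 + \left(5 + 168\right)\right) - 94 = \left(608 + 173\right) - 94 = 781 - 94 = 687$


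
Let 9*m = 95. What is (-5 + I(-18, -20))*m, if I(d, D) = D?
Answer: -2375/9 ≈ -263.89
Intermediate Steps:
m = 95/9 (m = (⅑)*95 = 95/9 ≈ 10.556)
(-5 + I(-18, -20))*m = (-5 - 20)*(95/9) = -25*95/9 = -2375/9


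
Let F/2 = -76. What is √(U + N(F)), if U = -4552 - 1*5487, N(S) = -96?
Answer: I*√10135 ≈ 100.67*I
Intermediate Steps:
F = -152 (F = 2*(-76) = -152)
U = -10039 (U = -4552 - 5487 = -10039)
√(U + N(F)) = √(-10039 - 96) = √(-10135) = I*√10135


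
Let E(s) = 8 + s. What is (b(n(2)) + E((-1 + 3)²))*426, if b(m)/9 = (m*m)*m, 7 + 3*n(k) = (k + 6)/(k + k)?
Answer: -12638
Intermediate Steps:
n(k) = -7/3 + (6 + k)/(6*k) (n(k) = -7/3 + ((k + 6)/(k + k))/3 = -7/3 + ((6 + k)/((2*k)))/3 = -7/3 + ((6 + k)*(1/(2*k)))/3 = -7/3 + ((6 + k)/(2*k))/3 = -7/3 + (6 + k)/(6*k))
b(m) = 9*m³ (b(m) = 9*((m*m)*m) = 9*(m²*m) = 9*m³)
(b(n(2)) + E((-1 + 3)²))*426 = (9*(-13/6 + 1/2)³ + (8 + (-1 + 3)²))*426 = (9*(-13/6 + ½)³ + (8 + 2²))*426 = (9*(-5/3)³ + (8 + 4))*426 = (9*(-125/27) + 12)*426 = (-125/3 + 12)*426 = -89/3*426 = -12638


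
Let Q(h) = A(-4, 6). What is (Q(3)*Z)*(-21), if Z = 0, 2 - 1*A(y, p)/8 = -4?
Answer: 0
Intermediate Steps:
A(y, p) = 48 (A(y, p) = 16 - 8*(-4) = 16 + 32 = 48)
Q(h) = 48
(Q(3)*Z)*(-21) = (48*0)*(-21) = 0*(-21) = 0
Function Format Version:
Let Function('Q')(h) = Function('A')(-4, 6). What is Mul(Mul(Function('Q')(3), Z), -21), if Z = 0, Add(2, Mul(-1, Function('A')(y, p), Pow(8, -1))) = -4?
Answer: 0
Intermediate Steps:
Function('A')(y, p) = 48 (Function('A')(y, p) = Add(16, Mul(-8, -4)) = Add(16, 32) = 48)
Function('Q')(h) = 48
Mul(Mul(Function('Q')(3), Z), -21) = Mul(Mul(48, 0), -21) = Mul(0, -21) = 0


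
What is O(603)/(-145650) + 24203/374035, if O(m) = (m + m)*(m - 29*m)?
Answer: 253988824553/1815939925 ≈ 139.87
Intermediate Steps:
O(m) = -56*m**2 (O(m) = (2*m)*(-28*m) = -56*m**2)
O(603)/(-145650) + 24203/374035 = -56*603**2/(-145650) + 24203/374035 = -56*363609*(-1/145650) + 24203*(1/374035) = -20362104*(-1/145650) + 24203/374035 = 3393684/24275 + 24203/374035 = 253988824553/1815939925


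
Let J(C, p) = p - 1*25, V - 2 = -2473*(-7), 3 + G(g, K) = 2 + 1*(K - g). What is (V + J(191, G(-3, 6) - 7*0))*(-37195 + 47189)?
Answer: 172856224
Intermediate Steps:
G(g, K) = -1 + K - g (G(g, K) = -3 + (2 + 1*(K - g)) = -3 + (2 + (K - g)) = -3 + (2 + K - g) = -1 + K - g)
V = 17313 (V = 2 - 2473*(-7) = 2 + 17311 = 17313)
J(C, p) = -25 + p (J(C, p) = p - 25 = -25 + p)
(V + J(191, G(-3, 6) - 7*0))*(-37195 + 47189) = (17313 + (-25 + ((-1 + 6 - 1*(-3)) - 7*0)))*(-37195 + 47189) = (17313 + (-25 + ((-1 + 6 + 3) + 0)))*9994 = (17313 + (-25 + (8 + 0)))*9994 = (17313 + (-25 + 8))*9994 = (17313 - 17)*9994 = 17296*9994 = 172856224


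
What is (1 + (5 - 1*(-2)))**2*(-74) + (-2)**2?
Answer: -4732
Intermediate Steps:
(1 + (5 - 1*(-2)))**2*(-74) + (-2)**2 = (1 + (5 + 2))**2*(-74) + 4 = (1 + 7)**2*(-74) + 4 = 8**2*(-74) + 4 = 64*(-74) + 4 = -4736 + 4 = -4732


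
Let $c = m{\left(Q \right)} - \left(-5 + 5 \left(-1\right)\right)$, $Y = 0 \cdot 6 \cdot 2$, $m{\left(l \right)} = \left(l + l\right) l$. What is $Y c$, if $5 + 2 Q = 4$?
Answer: $0$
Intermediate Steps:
$Q = - \frac{1}{2}$ ($Q = - \frac{5}{2} + \frac{1}{2} \cdot 4 = - \frac{5}{2} + 2 = - \frac{1}{2} \approx -0.5$)
$m{\left(l \right)} = 2 l^{2}$ ($m{\left(l \right)} = 2 l l = 2 l^{2}$)
$Y = 0$ ($Y = 0 \cdot 2 = 0$)
$c = \frac{21}{2}$ ($c = 2 \left(- \frac{1}{2}\right)^{2} - \left(-5 + 5 \left(-1\right)\right) = 2 \cdot \frac{1}{4} - \left(-5 - 5\right) = \frac{1}{2} - -10 = \frac{1}{2} + 10 = \frac{21}{2} \approx 10.5$)
$Y c = 0 \cdot \frac{21}{2} = 0$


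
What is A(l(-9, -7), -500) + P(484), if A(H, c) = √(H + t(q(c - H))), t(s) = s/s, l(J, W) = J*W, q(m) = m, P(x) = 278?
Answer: 286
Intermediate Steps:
t(s) = 1
A(H, c) = √(1 + H) (A(H, c) = √(H + 1) = √(1 + H))
A(l(-9, -7), -500) + P(484) = √(1 - 9*(-7)) + 278 = √(1 + 63) + 278 = √64 + 278 = 8 + 278 = 286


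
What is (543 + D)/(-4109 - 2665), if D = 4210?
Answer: -4753/6774 ≈ -0.70165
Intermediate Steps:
(543 + D)/(-4109 - 2665) = (543 + 4210)/(-4109 - 2665) = 4753/(-6774) = 4753*(-1/6774) = -4753/6774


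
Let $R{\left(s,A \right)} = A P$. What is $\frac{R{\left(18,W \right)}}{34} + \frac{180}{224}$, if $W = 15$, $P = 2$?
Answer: $\frac{1605}{952} \approx 1.6859$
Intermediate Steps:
$R{\left(s,A \right)} = 2 A$ ($R{\left(s,A \right)} = A 2 = 2 A$)
$\frac{R{\left(18,W \right)}}{34} + \frac{180}{224} = \frac{2 \cdot 15}{34} + \frac{180}{224} = 30 \cdot \frac{1}{34} + 180 \cdot \frac{1}{224} = \frac{15}{17} + \frac{45}{56} = \frac{1605}{952}$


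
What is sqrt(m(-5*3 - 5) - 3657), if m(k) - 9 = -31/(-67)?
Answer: I*sqrt(16373795)/67 ≈ 60.395*I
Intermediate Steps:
m(k) = 634/67 (m(k) = 9 - 31/(-67) = 9 - 31*(-1/67) = 9 + 31/67 = 634/67)
sqrt(m(-5*3 - 5) - 3657) = sqrt(634/67 - 3657) = sqrt(-244385/67) = I*sqrt(16373795)/67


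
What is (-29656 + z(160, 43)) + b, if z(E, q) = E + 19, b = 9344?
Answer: -20133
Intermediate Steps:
z(E, q) = 19 + E
(-29656 + z(160, 43)) + b = (-29656 + (19 + 160)) + 9344 = (-29656 + 179) + 9344 = -29477 + 9344 = -20133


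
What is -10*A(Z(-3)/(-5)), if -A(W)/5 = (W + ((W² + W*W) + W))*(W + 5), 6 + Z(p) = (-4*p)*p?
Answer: 529032/5 ≈ 1.0581e+5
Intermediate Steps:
Z(p) = -6 - 4*p² (Z(p) = -6 + (-4*p)*p = -6 - 4*p²)
A(W) = -5*(5 + W)*(2*W + 2*W²) (A(W) = -5*(W + ((W² + W*W) + W))*(W + 5) = -5*(W + ((W² + W²) + W))*(5 + W) = -5*(W + (2*W² + W))*(5 + W) = -5*(W + (W + 2*W²))*(5 + W) = -5*(2*W + 2*W²)*(5 + W) = -5*(5 + W)*(2*W + 2*W²))
-10*A(Z(-3)/(-5)) = -(-100)*(-6 - 4*(-3)²)/(-5)*(5 + ((-6 - 4*(-3)²)/(-5))² + 6*((-6 - 4*(-3)²)/(-5))) = -(-100)*(-6 - 4*9)*(-⅕)*(5 + ((-6 - 4*9)*(-⅕))² + 6*((-6 - 4*9)*(-⅕))) = -(-100)*(-6 - 36)*(-⅕)*(5 + ((-6 - 36)*(-⅕))² + 6*((-6 - 36)*(-⅕))) = -(-100)*(-42*(-⅕))*(5 + (-42*(-⅕))² + 6*(-42*(-⅕))) = -(-100)*42*(5 + (42/5)² + 6*(42/5))/5 = -(-100)*42*(5 + 1764/25 + 252/5)/5 = -(-100)*42*3149/(5*25) = -10*(-264516/25) = 529032/5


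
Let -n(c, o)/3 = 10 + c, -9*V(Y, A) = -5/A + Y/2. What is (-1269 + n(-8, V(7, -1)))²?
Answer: 1625625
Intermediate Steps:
V(Y, A) = -Y/18 + 5/(9*A) (V(Y, A) = -(-5/A + Y/2)/9 = -(Y/2 - 5/A)/9 = -Y/18 + 5/(9*A))
n(c, o) = -30 - 3*c (n(c, o) = -3*(10 + c) = -30 - 3*c)
(-1269 + n(-8, V(7, -1)))² = (-1269 + (-30 - 3*(-8)))² = (-1269 + (-30 + 24))² = (-1269 - 6)² = (-1275)² = 1625625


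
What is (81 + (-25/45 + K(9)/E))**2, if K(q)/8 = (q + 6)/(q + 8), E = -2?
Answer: 138485824/23409 ≈ 5915.9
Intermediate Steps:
K(q) = 8*(6 + q)/(8 + q) (K(q) = 8*((q + 6)/(q + 8)) = 8*((6 + q)/(8 + q)) = 8*(6 + q)/(8 + q))
(81 + (-25/45 + K(9)/E))**2 = (81 + (-25/45 + (8*(6 + 9)/(8 + 9))/(-2)))**2 = (81 + (-25*1/45 + (8*15/17)*(-1/2)))**2 = (81 + (-5/9 + (8*(1/17)*15)*(-1/2)))**2 = (81 + (-5/9 + (120/17)*(-1/2)))**2 = (81 + (-5/9 - 60/17))**2 = (81 - 625/153)**2 = (11768/153)**2 = 138485824/23409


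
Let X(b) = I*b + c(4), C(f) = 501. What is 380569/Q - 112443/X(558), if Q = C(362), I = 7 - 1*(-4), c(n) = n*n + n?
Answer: 2287209959/3085158 ≈ 741.36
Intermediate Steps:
c(n) = n + n² (c(n) = n² + n = n + n²)
I = 11 (I = 7 + 4 = 11)
Q = 501
X(b) = 20 + 11*b (X(b) = 11*b + 4*(1 + 4) = 11*b + 4*5 = 11*b + 20 = 20 + 11*b)
380569/Q - 112443/X(558) = 380569/501 - 112443/(20 + 11*558) = 380569*(1/501) - 112443/(20 + 6138) = 380569/501 - 112443/6158 = 2287209959/3085158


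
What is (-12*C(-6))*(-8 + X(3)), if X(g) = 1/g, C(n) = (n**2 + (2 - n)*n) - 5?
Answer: -1564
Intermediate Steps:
C(n) = -5 + n**2 + n*(2 - n) (C(n) = (n**2 + n*(2 - n)) - 5 = -5 + n**2 + n*(2 - n))
(-12*C(-6))*(-8 + X(3)) = (-12*(-5 + 2*(-6)))*(-8 + 1/3) = (-12*(-5 - 12))*(-8 + 1/3) = -12*(-17)*(-23/3) = 204*(-23/3) = -1564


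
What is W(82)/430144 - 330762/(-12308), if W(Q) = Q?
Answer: 17784537373/661776544 ≈ 26.874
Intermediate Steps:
W(82)/430144 - 330762/(-12308) = 82/430144 - 330762/(-12308) = 82*(1/430144) - 330762*(-1/12308) = 41/215072 + 165381/6154 = 17784537373/661776544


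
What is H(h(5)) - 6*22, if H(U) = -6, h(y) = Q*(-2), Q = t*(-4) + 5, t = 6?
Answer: -138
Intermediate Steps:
Q = -19 (Q = 6*(-4) + 5 = -24 + 5 = -19)
h(y) = 38 (h(y) = -19*(-2) = 38)
H(h(5)) - 6*22 = -6 - 6*22 = -6 - 132 = -138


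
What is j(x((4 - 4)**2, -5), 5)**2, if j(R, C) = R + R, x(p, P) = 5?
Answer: 100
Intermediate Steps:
j(R, C) = 2*R
j(x((4 - 4)**2, -5), 5)**2 = (2*5)**2 = 10**2 = 100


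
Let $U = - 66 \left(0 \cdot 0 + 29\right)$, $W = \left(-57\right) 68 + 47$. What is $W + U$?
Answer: $-5743$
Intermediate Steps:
$W = -3829$ ($W = -3876 + 47 = -3829$)
$U = -1914$ ($U = - 66 \left(0 + 29\right) = \left(-66\right) 29 = -1914$)
$W + U = -3829 - 1914 = -5743$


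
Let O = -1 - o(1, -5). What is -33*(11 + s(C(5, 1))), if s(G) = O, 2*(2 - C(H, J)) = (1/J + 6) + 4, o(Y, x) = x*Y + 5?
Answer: -330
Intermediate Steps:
o(Y, x) = 5 + Y*x (o(Y, x) = Y*x + 5 = 5 + Y*x)
C(H, J) = -3 - 1/(2*J) (C(H, J) = 2 - ((1/J + 6) + 4)/2 = 2 - ((6 + 1/J) + 4)/2 = 2 - (10 + 1/J)/2 = 2 + (-5 - 1/(2*J)) = -3 - 1/(2*J))
O = -1 (O = -1 - (5 + 1*(-5)) = -1 - (5 - 5) = -1 - 1*0 = -1 + 0 = -1)
s(G) = -1
-33*(11 + s(C(5, 1))) = -33*(11 - 1) = -33*10 = -330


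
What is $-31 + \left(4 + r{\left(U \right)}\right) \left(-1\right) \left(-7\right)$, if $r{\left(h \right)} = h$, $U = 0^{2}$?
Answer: $-3$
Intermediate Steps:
$U = 0$
$-31 + \left(4 + r{\left(U \right)}\right) \left(-1\right) \left(-7\right) = -31 + \left(4 + 0\right) \left(-1\right) \left(-7\right) = -31 + 4 \left(-1\right) \left(-7\right) = -31 - -28 = -31 + 28 = -3$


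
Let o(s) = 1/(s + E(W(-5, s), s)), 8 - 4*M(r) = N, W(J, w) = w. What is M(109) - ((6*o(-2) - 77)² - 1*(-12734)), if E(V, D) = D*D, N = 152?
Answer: -18246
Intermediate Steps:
E(V, D) = D²
M(r) = -36 (M(r) = 2 - ¼*152 = 2 - 38 = -36)
o(s) = 1/(s + s²)
M(109) - ((6*o(-2) - 77)² - 1*(-12734)) = -36 - ((6*(1/((-2)*(1 - 2))) - 77)² - 1*(-12734)) = -36 - ((6*(-½/(-1)) - 77)² + 12734) = -36 - ((6*(-½*(-1)) - 77)² + 12734) = -36 - ((6*(½) - 77)² + 12734) = -36 - ((3 - 77)² + 12734) = -36 - ((-74)² + 12734) = -36 - (5476 + 12734) = -36 - 1*18210 = -36 - 18210 = -18246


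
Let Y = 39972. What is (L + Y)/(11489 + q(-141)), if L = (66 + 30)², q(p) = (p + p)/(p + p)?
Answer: 8198/1915 ≈ 4.2809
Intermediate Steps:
q(p) = 1 (q(p) = (2*p)/((2*p)) = (2*p)*(1/(2*p)) = 1)
L = 9216 (L = 96² = 9216)
(L + Y)/(11489 + q(-141)) = (9216 + 39972)/(11489 + 1) = 49188/11490 = 49188*(1/11490) = 8198/1915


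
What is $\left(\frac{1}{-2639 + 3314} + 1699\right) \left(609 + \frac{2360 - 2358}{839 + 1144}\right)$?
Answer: $\frac{1384963272074}{1338525} \approx 1.0347 \cdot 10^{6}$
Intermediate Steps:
$\left(\frac{1}{-2639 + 3314} + 1699\right) \left(609 + \frac{2360 - 2358}{839 + 1144}\right) = \left(\frac{1}{675} + 1699\right) \left(609 + \frac{2}{1983}\right) = \left(\frac{1}{675} + 1699\right) \left(609 + 2 \cdot \frac{1}{1983}\right) = \frac{1146826 \left(609 + \frac{2}{1983}\right)}{675} = \frac{1146826}{675} \cdot \frac{1207649}{1983} = \frac{1384963272074}{1338525}$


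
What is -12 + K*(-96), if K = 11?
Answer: -1068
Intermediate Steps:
-12 + K*(-96) = -12 + 11*(-96) = -12 - 1056 = -1068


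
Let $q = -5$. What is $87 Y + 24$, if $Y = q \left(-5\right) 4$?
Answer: $8724$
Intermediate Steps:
$Y = 100$ ($Y = \left(-5\right) \left(-5\right) 4 = 25 \cdot 4 = 100$)
$87 Y + 24 = 87 \cdot 100 + 24 = 8700 + 24 = 8724$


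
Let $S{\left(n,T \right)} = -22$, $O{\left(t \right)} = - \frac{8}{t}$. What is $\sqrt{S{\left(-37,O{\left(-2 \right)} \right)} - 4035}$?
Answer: $i \sqrt{4057} \approx 63.695 i$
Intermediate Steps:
$\sqrt{S{\left(-37,O{\left(-2 \right)} \right)} - 4035} = \sqrt{-22 - 4035} = \sqrt{-4057} = i \sqrt{4057}$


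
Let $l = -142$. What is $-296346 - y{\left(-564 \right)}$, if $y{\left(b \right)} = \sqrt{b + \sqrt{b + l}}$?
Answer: $-296346 - \sqrt{-564 + i \sqrt{706}} \approx -2.9635 \cdot 10^{5} - 23.755 i$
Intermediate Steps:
$y{\left(b \right)} = \sqrt{b + \sqrt{-142 + b}}$ ($y{\left(b \right)} = \sqrt{b + \sqrt{b - 142}} = \sqrt{b + \sqrt{-142 + b}}$)
$-296346 - y{\left(-564 \right)} = -296346 - \sqrt{-564 + \sqrt{-142 - 564}} = -296346 - \sqrt{-564 + \sqrt{-706}} = -296346 - \sqrt{-564 + i \sqrt{706}}$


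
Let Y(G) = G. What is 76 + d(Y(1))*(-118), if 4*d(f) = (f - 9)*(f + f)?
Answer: 548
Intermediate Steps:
d(f) = f*(-9 + f)/2 (d(f) = ((f - 9)*(f + f))/4 = ((-9 + f)*(2*f))/4 = (2*f*(-9 + f))/4 = f*(-9 + f)/2)
76 + d(Y(1))*(-118) = 76 + ((½)*1*(-9 + 1))*(-118) = 76 + ((½)*1*(-8))*(-118) = 76 - 4*(-118) = 76 + 472 = 548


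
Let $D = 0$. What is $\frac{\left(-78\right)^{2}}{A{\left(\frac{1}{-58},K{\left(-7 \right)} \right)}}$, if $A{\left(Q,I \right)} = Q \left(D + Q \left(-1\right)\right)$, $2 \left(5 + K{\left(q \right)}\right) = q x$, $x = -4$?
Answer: $-20466576$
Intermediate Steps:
$K{\left(q \right)} = -5 - 2 q$ ($K{\left(q \right)} = -5 + \frac{q \left(-4\right)}{2} = -5 + \frac{\left(-4\right) q}{2} = -5 - 2 q$)
$A{\left(Q,I \right)} = - Q^{2}$ ($A{\left(Q,I \right)} = Q \left(0 + Q \left(-1\right)\right) = Q \left(0 - Q\right) = Q \left(- Q\right) = - Q^{2}$)
$\frac{\left(-78\right)^{2}}{A{\left(\frac{1}{-58},K{\left(-7 \right)} \right)}} = \frac{\left(-78\right)^{2}}{\left(-1\right) \left(\frac{1}{-58}\right)^{2}} = \frac{6084}{\left(-1\right) \left(- \frac{1}{58}\right)^{2}} = \frac{6084}{\left(-1\right) \frac{1}{3364}} = \frac{6084}{- \frac{1}{3364}} = 6084 \left(-3364\right) = -20466576$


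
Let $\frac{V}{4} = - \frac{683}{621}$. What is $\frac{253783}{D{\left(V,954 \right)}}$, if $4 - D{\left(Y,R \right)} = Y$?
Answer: $\frac{157599243}{5216} \approx 30215.0$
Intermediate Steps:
$V = - \frac{2732}{621}$ ($V = 4 \left(- \frac{683}{621}\right) = - \frac{2732}{621} \approx -4.3994$)
$D{\left(Y,R \right)} = 4 - Y$
$\frac{253783}{D{\left(V,954 \right)}} = \frac{253783}{4 - - \frac{2732}{621}} = \frac{253783}{4 + \frac{2732}{621}} = \frac{253783}{\frac{5216}{621}} = 253783 \cdot \frac{621}{5216} = \frac{157599243}{5216}$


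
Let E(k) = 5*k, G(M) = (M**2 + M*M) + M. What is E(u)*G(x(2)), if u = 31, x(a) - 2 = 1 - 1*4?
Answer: 155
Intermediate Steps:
x(a) = -1 (x(a) = 2 + (1 - 1*4) = 2 + (1 - 4) = 2 - 3 = -1)
G(M) = M + 2*M**2 (G(M) = (M**2 + M**2) + M = 2*M**2 + M = M + 2*M**2)
E(u)*G(x(2)) = (5*31)*(-(1 + 2*(-1))) = 155*(-(1 - 2)) = 155*(-1*(-1)) = 155*1 = 155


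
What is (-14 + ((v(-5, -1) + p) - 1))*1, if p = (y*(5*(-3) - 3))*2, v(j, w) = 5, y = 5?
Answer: -190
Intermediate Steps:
p = -180 (p = (5*(5*(-3) - 3))*2 = (5*(-15 - 3))*2 = (5*(-18))*2 = -90*2 = -180)
(-14 + ((v(-5, -1) + p) - 1))*1 = (-14 + ((5 - 180) - 1))*1 = (-14 + (-175 - 1))*1 = (-14 - 176)*1 = -190*1 = -190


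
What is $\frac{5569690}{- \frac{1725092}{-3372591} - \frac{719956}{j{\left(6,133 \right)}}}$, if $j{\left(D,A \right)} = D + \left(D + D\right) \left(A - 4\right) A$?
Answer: $- \frac{15347209206580925}{8225944183} \approx -1.8657 \cdot 10^{6}$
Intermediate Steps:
$j{\left(D,A \right)} = D + 2 A D \left(-4 + A\right)$ ($j{\left(D,A \right)} = D + 2 D \left(-4 + A\right) A = D + 2 A D \left(-4 + A\right)$)
$\frac{5569690}{- \frac{1725092}{-3372591} - \frac{719956}{j{\left(6,133 \right)}}} = \frac{5569690}{- \frac{1725092}{-3372591} - \frac{719956}{6 \left(1 - 1064 + 2 \cdot 133^{2}\right)}} = \frac{5569690}{\left(-1725092\right) \left(- \frac{1}{3372591}\right) - \frac{719956}{6 \left(1 - 1064 + 2 \cdot 17689\right)}} = \frac{5569690}{\frac{1725092}{3372591} - \frac{719956}{6 \left(1 - 1064 + 35378\right)}} = \frac{5569690}{\frac{1725092}{3372591} - \frac{719956}{6 \cdot 34315}} = \frac{5569690}{\frac{1725092}{3372591} - \frac{719956}{205890}} = \frac{5569690}{\frac{1725092}{3372591} - \frac{359978}{102945}} = \frac{5569690}{- \frac{115163218562}{38576820055}} = 5569690 \left(- \frac{38576820055}{115163218562}\right) = - \frac{15347209206580925}{8225944183}$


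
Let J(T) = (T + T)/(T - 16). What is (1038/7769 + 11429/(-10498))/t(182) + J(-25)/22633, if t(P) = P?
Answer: -423317698449/81504643731308 ≈ -0.0051938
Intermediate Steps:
J(T) = 2*T/(-16 + T) (J(T) = (2*T)/(-16 + T) = 2*T/(-16 + T))
(1038/7769 + 11429/(-10498))/t(182) + J(-25)/22633 = (1038/7769 + 11429/(-10498))/182 + (2*(-25)/(-16 - 25))/22633 = (1038*(1/7769) + 11429*(-1/10498))*(1/182) + (2*(-25)/(-41))*(1/22633) = (1038/7769 - 11429/10498)*(1/182) + (2*(-25)*(-1/41))*(1/22633) = -77894977/81558962*1/182 + (50/41)*(1/22633) = -77894977/14843731084 + 50/927953 = -423317698449/81504643731308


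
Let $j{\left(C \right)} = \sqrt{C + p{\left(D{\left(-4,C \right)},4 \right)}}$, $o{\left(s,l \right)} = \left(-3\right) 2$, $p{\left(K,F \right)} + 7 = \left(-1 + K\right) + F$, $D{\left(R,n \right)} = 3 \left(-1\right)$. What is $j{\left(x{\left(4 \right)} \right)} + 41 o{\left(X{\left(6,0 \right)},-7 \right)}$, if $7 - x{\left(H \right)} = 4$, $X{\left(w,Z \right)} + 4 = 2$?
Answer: $-246 + 2 i \approx -246.0 + 2.0 i$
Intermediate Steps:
$D{\left(R,n \right)} = -3$
$p{\left(K,F \right)} = -8 + F + K$ ($p{\left(K,F \right)} = -7 + \left(\left(-1 + K\right) + F\right) = -7 + \left(-1 + F + K\right) = -8 + F + K$)
$X{\left(w,Z \right)} = -2$ ($X{\left(w,Z \right)} = -4 + 2 = -2$)
$o{\left(s,l \right)} = -6$
$x{\left(H \right)} = 3$ ($x{\left(H \right)} = 7 - 4 = 3$)
$j{\left(C \right)} = \sqrt{-7 + C}$ ($j{\left(C \right)} = \sqrt{C - 7} = \sqrt{-7 + C}$)
$j{\left(x{\left(4 \right)} \right)} + 41 o{\left(X{\left(6,0 \right)},-7 \right)} = \sqrt{-7 + 3} + 41 \left(-6\right) = \sqrt{-4} - 246 = 2 i - 246 = -246 + 2 i$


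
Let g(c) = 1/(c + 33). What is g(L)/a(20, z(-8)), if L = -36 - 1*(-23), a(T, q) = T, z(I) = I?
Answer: 1/400 ≈ 0.0025000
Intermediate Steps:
L = -13 (L = -36 + 23 = -13)
g(c) = 1/(33 + c)
g(L)/a(20, z(-8)) = 1/((33 - 13)*20) = (1/20)/20 = (1/20)*(1/20) = 1/400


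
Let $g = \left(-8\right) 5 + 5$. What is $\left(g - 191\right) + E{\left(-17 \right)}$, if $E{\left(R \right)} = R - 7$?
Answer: $-250$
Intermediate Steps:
$E{\left(R \right)} = -7 + R$
$g = -35$ ($g = -40 + 5 = -35$)
$\left(g - 191\right) + E{\left(-17 \right)} = \left(-35 - 191\right) - 24 = -226 - 24 = -250$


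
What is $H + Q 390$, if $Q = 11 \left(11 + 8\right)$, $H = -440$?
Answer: $81070$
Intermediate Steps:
$Q = 209$ ($Q = 11 \cdot 19 = 209$)
$H + Q 390 = -440 + 209 \cdot 390 = -440 + 81510 = 81070$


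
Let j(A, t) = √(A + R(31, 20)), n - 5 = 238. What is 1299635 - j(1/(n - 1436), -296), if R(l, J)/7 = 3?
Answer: 1299635 - 2*√7471759/1193 ≈ 1.2996e+6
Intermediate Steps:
n = 243 (n = 5 + 238 = 243)
R(l, J) = 21 (R(l, J) = 7*3 = 21)
j(A, t) = √(21 + A) (j(A, t) = √(A + 21) = √(21 + A))
1299635 - j(1/(n - 1436), -296) = 1299635 - √(21 + 1/(243 - 1436)) = 1299635 - √(21 + 1/(-1193)) = 1299635 - √(21 - 1/1193) = 1299635 - √(25052/1193) = 1299635 - 2*√7471759/1193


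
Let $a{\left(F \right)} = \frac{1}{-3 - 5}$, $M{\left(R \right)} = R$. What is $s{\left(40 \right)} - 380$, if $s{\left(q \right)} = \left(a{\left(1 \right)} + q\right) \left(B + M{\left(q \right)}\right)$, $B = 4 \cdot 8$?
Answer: $2491$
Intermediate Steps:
$B = 32$
$a{\left(F \right)} = - \frac{1}{8}$ ($a{\left(F \right)} = \frac{1}{-8} = - \frac{1}{8}$)
$s{\left(q \right)} = \left(32 + q\right) \left(- \frac{1}{8} + q\right)$ ($s{\left(q \right)} = \left(- \frac{1}{8} + q\right) \left(32 + q\right) = \left(32 + q\right) \left(- \frac{1}{8} + q\right)$)
$s{\left(40 \right)} - 380 = \left(-4 + 40^{2} + \frac{255}{8} \cdot 40\right) - 380 = \left(-4 + 1600 + 1275\right) - 380 = 2871 - 380 = 2491$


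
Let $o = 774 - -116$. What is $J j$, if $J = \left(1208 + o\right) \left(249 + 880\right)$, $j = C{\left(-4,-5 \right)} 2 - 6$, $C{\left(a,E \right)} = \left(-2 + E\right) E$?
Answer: $151593088$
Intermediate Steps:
$o = 890$ ($o = 774 + 116 = 890$)
$C{\left(a,E \right)} = E \left(-2 + E\right)$
$j = 64$ ($j = - 5 \left(-2 - 5\right) 2 - 6 = \left(-5\right) \left(-7\right) 2 - 6 = 35 \cdot 2 - 6 = 70 - 6 = 64$)
$J = 2368642$ ($J = \left(1208 + 890\right) \left(249 + 880\right) = 2098 \cdot 1129 = 2368642$)
$J j = 2368642 \cdot 64 = 151593088$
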